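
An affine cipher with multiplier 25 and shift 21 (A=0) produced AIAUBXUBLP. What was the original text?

VNVBUYBUKG

The inverse of 25 mod 26 is 25, since 25·25=625≡1. Apply D(y)=25·(y−21) mod 26:
A(0): 25·(0−21)=-525≡21 → V
I(8): 25·(8−21)=-325≡13 → N
A(0): 25·(0−21)=-525≡21 → V
U(20): 25·(20−21)=-25≡1 → B
B(1): 25·(1−21)=-500≡20 → U
X(23): 25·(23−21)=50≡24 → Y
U(20): 25·(20−21)=-25≡1 → B
B(1): 25·(1−21)=-500≡20 → U
L(11): 25·(11−21)=-250≡10 → K
P(15): 25·(15−21)=-150≡6 → G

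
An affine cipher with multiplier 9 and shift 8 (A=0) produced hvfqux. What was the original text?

xnrykt

The inverse of 9 mod 26 is 3, since 9·3=27≡1. Apply D(y)=3·(y−8) mod 26:
h(7): 3·(7−8)=-3≡23 → x
v(21): 3·(21−8)=39≡13 → n
f(5): 3·(5−8)=-9≡17 → r
q(16): 3·(16−8)=24 → y
u(20): 3·(20−8)=36≡10 → k
x(23): 3·(23−8)=45≡19 → t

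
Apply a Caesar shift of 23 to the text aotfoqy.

a(0): 0+23=23 → x
o(14): 14+23=37≡11 → l
t(19): 19+23=42≡16 → q
f(5): 5+23=28≡2 → c
o(14): 14+23=37≡11 → l
q(16): 16+23=39≡13 → n
y(24): 24+23=47≡21 → v

xlqclnv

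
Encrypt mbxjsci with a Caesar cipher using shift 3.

m(12): 12+3=15 → p
b(1): 1+3=4 → e
x(23): 23+3=26≡0 → a
j(9): 9+3=12 → m
s(18): 18+3=21 → v
c(2): 2+3=5 → f
i(8): 8+3=11 → l

peamvfl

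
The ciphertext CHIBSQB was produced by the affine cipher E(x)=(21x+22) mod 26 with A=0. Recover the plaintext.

The inverse of 21 mod 26 is 5, since 21·5=105≡1. Apply D(y)=5·(y−22) mod 26:
C(2): 5·(2−22)=-100≡4 → E
H(7): 5·(7−22)=-75≡3 → D
I(8): 5·(8−22)=-70≡8 → I
B(1): 5·(1−22)=-105≡25 → Z
S(18): 5·(18−22)=-20≡6 → G
Q(16): 5·(16−22)=-30≡22 → W
B(1): 5·(1−22)=-105≡25 → Z

EDIZGWZ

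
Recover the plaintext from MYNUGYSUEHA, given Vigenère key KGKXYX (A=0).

CSDXIBIOUKC

Repeat the key across the ciphertext: KGKXYXKGKXY
M(12)−K(10): 2 → C
Y(24)−G(6): 18 → S
N(13)−K(10): 3 → D
U(20)−X(23): -3≡23 → X
G(6)−Y(24): -18≡8 → I
Y(24)−X(23): 1 → B
S(18)−K(10): 8 → I
U(20)−G(6): 14 → O
E(4)−K(10): -6≡20 → U
H(7)−X(23): -16≡10 → K
A(0)−Y(24): -24≡2 → C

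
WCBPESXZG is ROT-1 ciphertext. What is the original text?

W(22): 22−1=21 → V
C(2): 2−1=1 → B
B(1): 1−1=0 → A
P(15): 15−1=14 → O
E(4): 4−1=3 → D
S(18): 18−1=17 → R
X(23): 23−1=22 → W
Z(25): 25−1=24 → Y
G(6): 6−1=5 → F

VBAODRWYF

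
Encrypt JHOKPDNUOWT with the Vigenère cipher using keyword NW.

Repeat the key across the message: NWNWNWNWNWN
J(9)+N(13): 22 → W
H(7)+W(22): 29≡3 → D
O(14)+N(13): 27≡1 → B
K(10)+W(22): 32≡6 → G
P(15)+N(13): 28≡2 → C
D(3)+W(22): 25 → Z
N(13)+N(13): 26≡0 → A
U(20)+W(22): 42≡16 → Q
O(14)+N(13): 27≡1 → B
W(22)+W(22): 44≡18 → S
T(19)+N(13): 32≡6 → G

WDBGCZAQBSG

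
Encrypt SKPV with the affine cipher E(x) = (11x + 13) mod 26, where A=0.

DTWK

S(18): 11·18+13=211≡3 → D
K(10): 11·10+13=123≡19 → T
P(15): 11·15+13=178≡22 → W
V(21): 11·21+13=244≡10 → K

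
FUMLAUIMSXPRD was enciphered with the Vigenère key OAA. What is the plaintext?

Repeat the key across the ciphertext: OAAOAAOAAOAAO
F(5)−O(14): -9≡17 → R
U(20)−A(0): 20 → U
M(12)−A(0): 12 → M
L(11)−O(14): -3≡23 → X
A(0)−A(0): 0 → A
U(20)−A(0): 20 → U
I(8)−O(14): -6≡20 → U
M(12)−A(0): 12 → M
S(18)−A(0): 18 → S
X(23)−O(14): 9 → J
P(15)−A(0): 15 → P
R(17)−A(0): 17 → R
D(3)−O(14): -11≡15 → P

RUMXAUUMSJPRP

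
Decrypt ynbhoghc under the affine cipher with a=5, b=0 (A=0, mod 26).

knvriwrq

The inverse of 5 mod 26 is 21, since 5·21=105≡1. Apply D(y)=21·(y−0) mod 26:
y(24): 21·(24−0)=504≡10 → k
n(13): 21·(13−0)=273≡13 → n
b(1): 21·(1−0)=21 → v
h(7): 21·(7−0)=147≡17 → r
o(14): 21·(14−0)=294≡8 → i
g(6): 21·(6−0)=126≡22 → w
h(7): 21·(7−0)=147≡17 → r
c(2): 21·(2−0)=42≡16 → q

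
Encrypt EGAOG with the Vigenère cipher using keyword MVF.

Repeat the key across the message: MVFMV
E(4)+M(12): 16 → Q
G(6)+V(21): 27≡1 → B
A(0)+F(5): 5 → F
O(14)+M(12): 26≡0 → A
G(6)+V(21): 27≡1 → B

QBFAB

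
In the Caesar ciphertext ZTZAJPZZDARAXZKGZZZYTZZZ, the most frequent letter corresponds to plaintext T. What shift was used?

The most frequent ciphertext letter is Z (appears 11 times).
Z is position 25; T is position 19.
Shift = 6.

6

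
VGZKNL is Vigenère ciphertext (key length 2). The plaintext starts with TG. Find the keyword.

CA

Subtract each crib letter from the matching ciphertext letter (mod 26):
V(21)−T(19)=2 → C
G(6)−G(6)=0 → A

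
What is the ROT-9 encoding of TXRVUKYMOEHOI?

T(19): 19+9=28≡2 → C
X(23): 23+9=32≡6 → G
R(17): 17+9=26≡0 → A
V(21): 21+9=30≡4 → E
U(20): 20+9=29≡3 → D
K(10): 10+9=19 → T
Y(24): 24+9=33≡7 → H
M(12): 12+9=21 → V
O(14): 14+9=23 → X
E(4): 4+9=13 → N
H(7): 7+9=16 → Q
O(14): 14+9=23 → X
I(8): 8+9=17 → R

CGAEDTHVXNQXR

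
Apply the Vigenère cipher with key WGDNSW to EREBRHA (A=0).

Repeat the key across the message: WGDNSWW
E(4)+W(22): 26≡0 → A
R(17)+G(6): 23 → X
E(4)+D(3): 7 → H
B(1)+N(13): 14 → O
R(17)+S(18): 35≡9 → J
H(7)+W(22): 29≡3 → D
A(0)+W(22): 22 → W

AXHOJDW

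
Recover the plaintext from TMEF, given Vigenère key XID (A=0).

WEBI

Repeat the key across the ciphertext: XIDX
T(19)−X(23): -4≡22 → W
M(12)−I(8): 4 → E
E(4)−D(3): 1 → B
F(5)−X(23): -18≡8 → I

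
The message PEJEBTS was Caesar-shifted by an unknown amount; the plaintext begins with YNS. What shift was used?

From the crib: P(15)−Y(24)=-9≡17, so the shift is 17.

17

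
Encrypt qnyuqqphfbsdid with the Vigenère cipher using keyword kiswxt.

Repeat the key across the message: kiswxtkiswxtki
q(16)+k(10): 26≡0 → a
n(13)+i(8): 21 → v
y(24)+s(18): 42≡16 → q
u(20)+w(22): 42≡16 → q
q(16)+x(23): 39≡13 → n
q(16)+t(19): 35≡9 → j
p(15)+k(10): 25 → z
h(7)+i(8): 15 → p
f(5)+s(18): 23 → x
b(1)+w(22): 23 → x
s(18)+x(23): 41≡15 → p
d(3)+t(19): 22 → w
i(8)+k(10): 18 → s
d(3)+i(8): 11 → l

avqqnjzpxxpwsl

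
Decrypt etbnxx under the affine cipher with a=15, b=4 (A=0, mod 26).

The inverse of 15 mod 26 is 7, since 15·7=105≡1. Apply D(y)=7·(y−4) mod 26:
e(4): 7·(4−4)=0 → a
t(19): 7·(19−4)=105≡1 → b
b(1): 7·(1−4)=-21≡5 → f
n(13): 7·(13−4)=63≡11 → l
x(23): 7·(23−4)=133≡3 → d
x(23): 7·(23−4)=133≡3 → d

abfldd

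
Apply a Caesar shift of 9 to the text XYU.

GHD

X(23): 23+9=32≡6 → G
Y(24): 24+9=33≡7 → H
U(20): 20+9=29≡3 → D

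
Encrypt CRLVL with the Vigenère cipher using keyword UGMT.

WXXOF

Repeat the key across the message: UGMTU
C(2)+U(20): 22 → W
R(17)+G(6): 23 → X
L(11)+M(12): 23 → X
V(21)+T(19): 40≡14 → O
L(11)+U(20): 31≡5 → F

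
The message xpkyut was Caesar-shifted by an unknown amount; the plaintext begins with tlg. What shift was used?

From the crib: x(23)−t(19)=4, so the shift is 4.

4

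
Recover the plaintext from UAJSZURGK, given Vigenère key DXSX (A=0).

RDRVWXZJH

Repeat the key across the ciphertext: DXSXDXSXD
U(20)−D(3): 17 → R
A(0)−X(23): -23≡3 → D
J(9)−S(18): -9≡17 → R
S(18)−X(23): -5≡21 → V
Z(25)−D(3): 22 → W
U(20)−X(23): -3≡23 → X
R(17)−S(18): -1≡25 → Z
G(6)−X(23): -17≡9 → J
K(10)−D(3): 7 → H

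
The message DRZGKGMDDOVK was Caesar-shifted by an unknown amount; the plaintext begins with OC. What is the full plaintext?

OCKRVRXOOZGV

From the crib: D(3)−O(14)=-11≡15, so the shift is 15.
Subtract 15 from each ciphertext letter:
D(3): 3−15=-12≡14 → O
R(17): 17−15=2 → C
Z(25): 25−15=10 → K
G(6): 6−15=-9≡17 → R
K(10): 10−15=-5≡21 → V
G(6): 6−15=-9≡17 → R
M(12): 12−15=-3≡23 → X
D(3): 3−15=-12≡14 → O
D(3): 3−15=-12≡14 → O
O(14): 14−15=-1≡25 → Z
V(21): 21−15=6 → G
K(10): 10−15=-5≡21 → V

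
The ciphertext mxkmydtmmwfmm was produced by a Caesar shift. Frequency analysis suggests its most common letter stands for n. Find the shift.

25

The most frequent ciphertext letter is m (appears 6 times).
m is position 12; n is position 13.
Shift = -1≡25.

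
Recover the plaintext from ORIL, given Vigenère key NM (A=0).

Repeat the key across the ciphertext: NMNM
O(14)−N(13): 1 → B
R(17)−M(12): 5 → F
I(8)−N(13): -5≡21 → V
L(11)−M(12): -1≡25 → Z

BFVZ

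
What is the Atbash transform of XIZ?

CRA

X(23) → C(2)
I(8) → R(17)
Z(25) → A(0)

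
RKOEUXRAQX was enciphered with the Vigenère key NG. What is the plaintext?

EEBYHREUDR

Repeat the key across the ciphertext: NGNGNGNGNG
R(17)−N(13): 4 → E
K(10)−G(6): 4 → E
O(14)−N(13): 1 → B
E(4)−G(6): -2≡24 → Y
U(20)−N(13): 7 → H
X(23)−G(6): 17 → R
R(17)−N(13): 4 → E
A(0)−G(6): -6≡20 → U
Q(16)−N(13): 3 → D
X(23)−G(6): 17 → R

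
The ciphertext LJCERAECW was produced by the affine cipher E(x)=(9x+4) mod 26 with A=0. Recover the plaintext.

VPUANOAUC

The inverse of 9 mod 26 is 3, since 9·3=27≡1. Apply D(y)=3·(y−4) mod 26:
L(11): 3·(11−4)=21 → V
J(9): 3·(9−4)=15 → P
C(2): 3·(2−4)=-6≡20 → U
E(4): 3·(4−4)=0 → A
R(17): 3·(17−4)=39≡13 → N
A(0): 3·(0−4)=-12≡14 → O
E(4): 3·(4−4)=0 → A
C(2): 3·(2−4)=-6≡20 → U
W(22): 3·(22−4)=54≡2 → C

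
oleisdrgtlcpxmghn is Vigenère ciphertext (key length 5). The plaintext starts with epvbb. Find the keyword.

Subtract each crib letter from the matching ciphertext letter (mod 26):
o(14)−e(4)=10 → k
l(11)−p(15)=-4≡22 → w
e(4)−v(21)=-17≡9 → j
i(8)−b(1)=7 → h
s(18)−b(1)=17 → r

kwjhr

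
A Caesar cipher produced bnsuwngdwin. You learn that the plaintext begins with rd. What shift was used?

10

From the crib: b(1)−r(17)=-16≡10, so the shift is 10.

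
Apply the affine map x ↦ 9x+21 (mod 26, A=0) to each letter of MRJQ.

M(12): 9·12+21=129≡25 → Z
R(17): 9·17+21=174≡18 → S
J(9): 9·9+21=102≡24 → Y
Q(16): 9·16+21=165≡9 → J

ZSYJ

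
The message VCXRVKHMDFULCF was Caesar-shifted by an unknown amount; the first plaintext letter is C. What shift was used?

19

From the crib: V(21)−C(2)=19, so the shift is 19.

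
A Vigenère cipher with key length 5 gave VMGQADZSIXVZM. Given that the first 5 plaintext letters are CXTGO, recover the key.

Subtract each crib letter from the matching ciphertext letter (mod 26):
V(21)−C(2)=19 → T
M(12)−X(23)=-11≡15 → P
G(6)−T(19)=-13≡13 → N
Q(16)−G(6)=10 → K
A(0)−O(14)=-14≡12 → M

TPNKM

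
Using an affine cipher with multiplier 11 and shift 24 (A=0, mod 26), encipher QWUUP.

Q(16): 11·16+24=200≡18 → S
W(22): 11·22+24=266≡6 → G
U(20): 11·20+24=244≡10 → K
U(20): 11·20+24=244≡10 → K
P(15): 11·15+24=189≡7 → H

SGKKH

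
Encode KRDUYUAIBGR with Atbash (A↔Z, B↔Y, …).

K(10) → P(15)
R(17) → I(8)
D(3) → W(22)
U(20) → F(5)
Y(24) → B(1)
U(20) → F(5)
A(0) → Z(25)
I(8) → R(17)
B(1) → Y(24)
G(6) → T(19)
R(17) → I(8)

PIWFBFZRYTI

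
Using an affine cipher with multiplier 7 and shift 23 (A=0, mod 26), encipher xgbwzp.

cnevqy

x(23): 7·23+23=184≡2 → c
g(6): 7·6+23=65≡13 → n
b(1): 7·1+23=30≡4 → e
w(22): 7·22+23=177≡21 → v
z(25): 7·25+23=198≡16 → q
p(15): 7·15+23=128≡24 → y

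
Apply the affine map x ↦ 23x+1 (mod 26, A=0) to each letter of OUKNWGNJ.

O(14): 23·14+1=323≡11 → L
U(20): 23·20+1=461≡19 → T
K(10): 23·10+1=231≡23 → X
N(13): 23·13+1=300≡14 → O
W(22): 23·22+1=507≡13 → N
G(6): 23·6+1=139≡9 → J
N(13): 23·13+1=300≡14 → O
J(9): 23·9+1=208≡0 → A

LTXONJOA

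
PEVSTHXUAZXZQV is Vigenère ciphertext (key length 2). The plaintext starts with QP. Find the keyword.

ZP

Subtract each crib letter from the matching ciphertext letter (mod 26):
P(15)−Q(16)=-1≡25 → Z
E(4)−P(15)=-11≡15 → P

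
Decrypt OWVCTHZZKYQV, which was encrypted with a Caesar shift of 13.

O(14): 14−13=1 → B
W(22): 22−13=9 → J
V(21): 21−13=8 → I
C(2): 2−13=-11≡15 → P
T(19): 19−13=6 → G
H(7): 7−13=-6≡20 → U
Z(25): 25−13=12 → M
Z(25): 25−13=12 → M
K(10): 10−13=-3≡23 → X
Y(24): 24−13=11 → L
Q(16): 16−13=3 → D
V(21): 21−13=8 → I

BJIPGUMMXLDI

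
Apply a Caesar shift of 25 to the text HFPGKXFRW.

H(7): 7+25=32≡6 → G
F(5): 5+25=30≡4 → E
P(15): 15+25=40≡14 → O
G(6): 6+25=31≡5 → F
K(10): 10+25=35≡9 → J
X(23): 23+25=48≡22 → W
F(5): 5+25=30≡4 → E
R(17): 17+25=42≡16 → Q
W(22): 22+25=47≡21 → V

GEOFJWEQV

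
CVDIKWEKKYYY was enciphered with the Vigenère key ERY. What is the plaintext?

Repeat the key across the ciphertext: ERYERYERYERY
C(2)−E(4): -2≡24 → Y
V(21)−R(17): 4 → E
D(3)−Y(24): -21≡5 → F
I(8)−E(4): 4 → E
K(10)−R(17): -7≡19 → T
W(22)−Y(24): -2≡24 → Y
E(4)−E(4): 0 → A
K(10)−R(17): -7≡19 → T
K(10)−Y(24): -14≡12 → M
Y(24)−E(4): 20 → U
Y(24)−R(17): 7 → H
Y(24)−Y(24): 0 → A

YEFETYATMUHA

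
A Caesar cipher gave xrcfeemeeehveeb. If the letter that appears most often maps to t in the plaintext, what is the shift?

11

The most frequent ciphertext letter is e (appears 7 times).
e is position 4; t is position 19.
Shift = -15≡11.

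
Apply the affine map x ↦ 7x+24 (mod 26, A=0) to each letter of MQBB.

M(12): 7·12+24=108≡4 → E
Q(16): 7·16+24=136≡6 → G
B(1): 7·1+24=31≡5 → F
B(1): 7·1+24=31≡5 → F

EGFF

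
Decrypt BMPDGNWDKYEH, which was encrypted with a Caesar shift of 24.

B(1): 1−24=-23≡3 → D
M(12): 12−24=-12≡14 → O
P(15): 15−24=-9≡17 → R
D(3): 3−24=-21≡5 → F
G(6): 6−24=-18≡8 → I
N(13): 13−24=-11≡15 → P
W(22): 22−24=-2≡24 → Y
D(3): 3−24=-21≡5 → F
K(10): 10−24=-14≡12 → M
Y(24): 24−24=0 → A
E(4): 4−24=-20≡6 → G
H(7): 7−24=-17≡9 → J

DORFIPYFMAGJ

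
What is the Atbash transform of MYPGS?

M(12) → N(13)
Y(24) → B(1)
P(15) → K(10)
G(6) → T(19)
S(18) → H(7)

NBKTH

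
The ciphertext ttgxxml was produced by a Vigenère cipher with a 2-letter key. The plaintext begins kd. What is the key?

Subtract each crib letter from the matching ciphertext letter (mod 26):
t(19)−k(10)=9 → j
t(19)−d(3)=16 → q

jq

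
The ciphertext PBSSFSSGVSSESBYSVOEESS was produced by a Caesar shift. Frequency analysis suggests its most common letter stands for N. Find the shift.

5

The most frequent ciphertext letter is S (appears 10 times).
S is position 18; N is position 13.
Shift = 5.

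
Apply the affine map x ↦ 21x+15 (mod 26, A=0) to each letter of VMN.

OHC

V(21): 21·21+15=456≡14 → O
M(12): 21·12+15=267≡7 → H
N(13): 21·13+15=288≡2 → C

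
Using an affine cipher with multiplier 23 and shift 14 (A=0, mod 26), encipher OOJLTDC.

O(14): 23·14+14=336≡24 → Y
O(14): 23·14+14=336≡24 → Y
J(9): 23·9+14=221≡13 → N
L(11): 23·11+14=267≡7 → H
T(19): 23·19+14=451≡9 → J
D(3): 23·3+14=83≡5 → F
C(2): 23·2+14=60≡8 → I

YYNHJFI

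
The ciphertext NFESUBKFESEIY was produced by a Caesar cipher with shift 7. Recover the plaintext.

GYXLNUDYXLXBR

N(13): 13−7=6 → G
F(5): 5−7=-2≡24 → Y
E(4): 4−7=-3≡23 → X
S(18): 18−7=11 → L
U(20): 20−7=13 → N
B(1): 1−7=-6≡20 → U
K(10): 10−7=3 → D
F(5): 5−7=-2≡24 → Y
E(4): 4−7=-3≡23 → X
S(18): 18−7=11 → L
E(4): 4−7=-3≡23 → X
I(8): 8−7=1 → B
Y(24): 24−7=17 → R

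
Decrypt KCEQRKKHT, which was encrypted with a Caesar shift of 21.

PHJVWPPMY

K(10): 10−21=-11≡15 → P
C(2): 2−21=-19≡7 → H
E(4): 4−21=-17≡9 → J
Q(16): 16−21=-5≡21 → V
R(17): 17−21=-4≡22 → W
K(10): 10−21=-11≡15 → P
K(10): 10−21=-11≡15 → P
H(7): 7−21=-14≡12 → M
T(19): 19−21=-2≡24 → Y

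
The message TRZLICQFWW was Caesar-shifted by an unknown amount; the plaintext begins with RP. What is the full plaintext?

From the crib: T(19)−R(17)=2, so the shift is 2.
Subtract 2 from each ciphertext letter:
T(19): 19−2=17 → R
R(17): 17−2=15 → P
Z(25): 25−2=23 → X
L(11): 11−2=9 → J
I(8): 8−2=6 → G
C(2): 2−2=0 → A
Q(16): 16−2=14 → O
F(5): 5−2=3 → D
W(22): 22−2=20 → U
W(22): 22−2=20 → U

RPXJGAODUU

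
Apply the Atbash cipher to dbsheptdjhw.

d(3) → w(22)
b(1) → y(24)
s(18) → h(7)
h(7) → s(18)
e(4) → v(21)
p(15) → k(10)
t(19) → g(6)
d(3) → w(22)
j(9) → q(16)
h(7) → s(18)
w(22) → d(3)

wyhsvkgwqsd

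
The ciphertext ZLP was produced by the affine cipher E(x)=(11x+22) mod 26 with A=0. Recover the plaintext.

FZX

The inverse of 11 mod 26 is 19, since 11·19=209≡1. Apply D(y)=19·(y−22) mod 26:
Z(25): 19·(25−22)=57≡5 → F
L(11): 19·(11−22)=-209≡25 → Z
P(15): 19·(15−22)=-133≡23 → X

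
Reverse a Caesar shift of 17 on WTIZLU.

FCRIUD

W(22): 22−17=5 → F
T(19): 19−17=2 → C
I(8): 8−17=-9≡17 → R
Z(25): 25−17=8 → I
L(11): 11−17=-6≡20 → U
U(20): 20−17=3 → D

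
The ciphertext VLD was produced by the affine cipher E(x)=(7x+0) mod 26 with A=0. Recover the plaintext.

DJT

The inverse of 7 mod 26 is 15, since 7·15=105≡1. Apply D(y)=15·(y−0) mod 26:
V(21): 15·(21−0)=315≡3 → D
L(11): 15·(11−0)=165≡9 → J
D(3): 15·(3−0)=45≡19 → T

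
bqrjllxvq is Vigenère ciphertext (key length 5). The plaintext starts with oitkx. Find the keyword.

Subtract each crib letter from the matching ciphertext letter (mod 26):
b(1)−o(14)=-13≡13 → n
q(16)−i(8)=8 → i
r(17)−t(19)=-2≡24 → y
j(9)−k(10)=-1≡25 → z
l(11)−x(23)=-12≡14 → o

niyzo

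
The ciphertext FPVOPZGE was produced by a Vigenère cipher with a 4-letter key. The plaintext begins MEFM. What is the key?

TLQC

Subtract each crib letter from the matching ciphertext letter (mod 26):
F(5)−M(12)=-7≡19 → T
P(15)−E(4)=11 → L
V(21)−F(5)=16 → Q
O(14)−M(12)=2 → C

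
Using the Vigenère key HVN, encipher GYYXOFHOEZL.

NTLEJSOJRGG

Repeat the key across the message: HVNHVNHVNHV
G(6)+H(7): 13 → N
Y(24)+V(21): 45≡19 → T
Y(24)+N(13): 37≡11 → L
X(23)+H(7): 30≡4 → E
O(14)+V(21): 35≡9 → J
F(5)+N(13): 18 → S
H(7)+H(7): 14 → O
O(14)+V(21): 35≡9 → J
E(4)+N(13): 17 → R
Z(25)+H(7): 32≡6 → G
L(11)+V(21): 32≡6 → G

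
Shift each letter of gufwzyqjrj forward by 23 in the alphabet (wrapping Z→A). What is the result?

g(6): 6+23=29≡3 → d
u(20): 20+23=43≡17 → r
f(5): 5+23=28≡2 → c
w(22): 22+23=45≡19 → t
z(25): 25+23=48≡22 → w
y(24): 24+23=47≡21 → v
q(16): 16+23=39≡13 → n
j(9): 9+23=32≡6 → g
r(17): 17+23=40≡14 → o
j(9): 9+23=32≡6 → g

drctwvngog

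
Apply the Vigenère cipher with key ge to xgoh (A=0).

Repeat the key across the message: gege
x(23)+g(6): 29≡3 → d
g(6)+e(4): 10 → k
o(14)+g(6): 20 → u
h(7)+e(4): 11 → l

dkul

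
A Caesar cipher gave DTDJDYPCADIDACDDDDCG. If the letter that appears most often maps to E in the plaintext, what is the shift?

25

The most frequent ciphertext letter is D (appears 9 times).
D is position 3; E is position 4.
Shift = -1≡25.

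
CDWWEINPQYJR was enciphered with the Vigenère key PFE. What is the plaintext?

NYSHZEYKMJEN

Repeat the key across the ciphertext: PFEPFEPFEPFE
C(2)−P(15): -13≡13 → N
D(3)−F(5): -2≡24 → Y
W(22)−E(4): 18 → S
W(22)−P(15): 7 → H
E(4)−F(5): -1≡25 → Z
I(8)−E(4): 4 → E
N(13)−P(15): -2≡24 → Y
P(15)−F(5): 10 → K
Q(16)−E(4): 12 → M
Y(24)−P(15): 9 → J
J(9)−F(5): 4 → E
R(17)−E(4): 13 → N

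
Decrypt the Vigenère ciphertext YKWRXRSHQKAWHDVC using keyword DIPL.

VCHGUJDWNCLLEVGR

Repeat the key across the ciphertext: DIPLDIPLDIPLDIPL
Y(24)−D(3): 21 → V
K(10)−I(8): 2 → C
W(22)−P(15): 7 → H
R(17)−L(11): 6 → G
X(23)−D(3): 20 → U
R(17)−I(8): 9 → J
S(18)−P(15): 3 → D
H(7)−L(11): -4≡22 → W
Q(16)−D(3): 13 → N
K(10)−I(8): 2 → C
A(0)−P(15): -15≡11 → L
W(22)−L(11): 11 → L
H(7)−D(3): 4 → E
D(3)−I(8): -5≡21 → V
V(21)−P(15): 6 → G
C(2)−L(11): -9≡17 → R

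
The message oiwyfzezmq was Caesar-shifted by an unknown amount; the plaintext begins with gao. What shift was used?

8

From the crib: o(14)−g(6)=8, so the shift is 8.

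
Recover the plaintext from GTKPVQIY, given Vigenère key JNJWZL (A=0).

XGBTWFZL

Repeat the key across the ciphertext: JNJWZLJN
G(6)−J(9): -3≡23 → X
T(19)−N(13): 6 → G
K(10)−J(9): 1 → B
P(15)−W(22): -7≡19 → T
V(21)−Z(25): -4≡22 → W
Q(16)−L(11): 5 → F
I(8)−J(9): -1≡25 → Z
Y(24)−N(13): 11 → L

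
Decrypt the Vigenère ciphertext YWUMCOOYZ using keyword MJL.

Repeat the key across the ciphertext: MJLMJLMJL
Y(24)−M(12): 12 → M
W(22)−J(9): 13 → N
U(20)−L(11): 9 → J
M(12)−M(12): 0 → A
C(2)−J(9): -7≡19 → T
O(14)−L(11): 3 → D
O(14)−M(12): 2 → C
Y(24)−J(9): 15 → P
Z(25)−L(11): 14 → O

MNJATDCPO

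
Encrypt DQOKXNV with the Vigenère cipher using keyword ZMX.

Repeat the key across the message: ZMXZMXZ
D(3)+Z(25): 28≡2 → C
Q(16)+M(12): 28≡2 → C
O(14)+X(23): 37≡11 → L
K(10)+Z(25): 35≡9 → J
X(23)+M(12): 35≡9 → J
N(13)+X(23): 36≡10 → K
V(21)+Z(25): 46≡20 → U

CCLJJKU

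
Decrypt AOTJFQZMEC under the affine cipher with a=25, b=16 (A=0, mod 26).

QCXHLAREMO

The inverse of 25 mod 26 is 25, since 25·25=625≡1. Apply D(y)=25·(y−16) mod 26:
A(0): 25·(0−16)=-400≡16 → Q
O(14): 25·(14−16)=-50≡2 → C
T(19): 25·(19−16)=75≡23 → X
J(9): 25·(9−16)=-175≡7 → H
F(5): 25·(5−16)=-275≡11 → L
Q(16): 25·(16−16)=0 → A
Z(25): 25·(25−16)=225≡17 → R
M(12): 25·(12−16)=-100≡4 → E
E(4): 25·(4−16)=-300≡12 → M
C(2): 25·(2−16)=-350≡14 → O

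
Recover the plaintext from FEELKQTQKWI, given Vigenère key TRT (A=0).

Repeat the key across the ciphertext: TRTTRTTRTTR
F(5)−T(19): -14≡12 → M
E(4)−R(17): -13≡13 → N
E(4)−T(19): -15≡11 → L
L(11)−T(19): -8≡18 → S
K(10)−R(17): -7≡19 → T
Q(16)−T(19): -3≡23 → X
T(19)−T(19): 0 → A
Q(16)−R(17): -1≡25 → Z
K(10)−T(19): -9≡17 → R
W(22)−T(19): 3 → D
I(8)−R(17): -9≡17 → R

MNLSTXAZRDR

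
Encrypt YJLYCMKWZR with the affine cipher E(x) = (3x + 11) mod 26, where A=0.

FMSFRVPZIK

Y(24): 3·24+11=83≡5 → F
J(9): 3·9+11=38≡12 → M
L(11): 3·11+11=44≡18 → S
Y(24): 3·24+11=83≡5 → F
C(2): 3·2+11=17 → R
M(12): 3·12+11=47≡21 → V
K(10): 3·10+11=41≡15 → P
W(22): 3·22+11=77≡25 → Z
Z(25): 3·25+11=86≡8 → I
R(17): 3·17+11=62≡10 → K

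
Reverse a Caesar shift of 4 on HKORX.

DGKNT

H(7): 7−4=3 → D
K(10): 10−4=6 → G
O(14): 14−4=10 → K
R(17): 17−4=13 → N
X(23): 23−4=19 → T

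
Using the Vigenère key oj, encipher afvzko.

Repeat the key across the message: ojojoj
a(0)+o(14): 14 → o
f(5)+j(9): 14 → o
v(21)+o(14): 35≡9 → j
z(25)+j(9): 34≡8 → i
k(10)+o(14): 24 → y
o(14)+j(9): 23 → x

oojiyx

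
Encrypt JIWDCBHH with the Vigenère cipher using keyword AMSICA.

Repeat the key across the message: AMSICAAM
J(9)+A(0): 9 → J
I(8)+M(12): 20 → U
W(22)+S(18): 40≡14 → O
D(3)+I(8): 11 → L
C(2)+C(2): 4 → E
B(1)+A(0): 1 → B
H(7)+A(0): 7 → H
H(7)+M(12): 19 → T

JUOLEBHT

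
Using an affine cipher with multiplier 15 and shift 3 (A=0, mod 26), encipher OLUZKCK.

O(14): 15·14+3=213≡5 → F
L(11): 15·11+3=168≡12 → M
U(20): 15·20+3=303≡17 → R
Z(25): 15·25+3=378≡14 → O
K(10): 15·10+3=153≡23 → X
C(2): 15·2+3=33≡7 → H
K(10): 15·10+3=153≡23 → X

FMROXHX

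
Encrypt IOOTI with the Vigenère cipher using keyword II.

Repeat the key across the message: IIIII
I(8)+I(8): 16 → Q
O(14)+I(8): 22 → W
O(14)+I(8): 22 → W
T(19)+I(8): 27≡1 → B
I(8)+I(8): 16 → Q

QWWBQ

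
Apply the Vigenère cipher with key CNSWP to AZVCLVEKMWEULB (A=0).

Repeat the key across the message: CNSWPCNSWPCNSW
A(0)+C(2): 2 → C
Z(25)+N(13): 38≡12 → M
V(21)+S(18): 39≡13 → N
C(2)+W(22): 24 → Y
L(11)+P(15): 26≡0 → A
V(21)+C(2): 23 → X
E(4)+N(13): 17 → R
K(10)+S(18): 28≡2 → C
M(12)+W(22): 34≡8 → I
W(22)+P(15): 37≡11 → L
E(4)+C(2): 6 → G
U(20)+N(13): 33≡7 → H
L(11)+S(18): 29≡3 → D
B(1)+W(22): 23 → X

CMNYAXRCILGHDX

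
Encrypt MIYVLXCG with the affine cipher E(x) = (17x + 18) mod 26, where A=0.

M(12): 17·12+18=222≡14 → O
I(8): 17·8+18=154≡24 → Y
Y(24): 17·24+18=426≡10 → K
V(21): 17·21+18=375≡11 → L
L(11): 17·11+18=205≡23 → X
X(23): 17·23+18=409≡19 → T
C(2): 17·2+18=52≡0 → A
G(6): 17·6+18=120≡16 → Q

OYKLXTAQ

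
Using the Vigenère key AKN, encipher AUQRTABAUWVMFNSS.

Repeat the key across the message: AKNAKNAKNAKNAKNA
A(0)+A(0): 0 → A
U(20)+K(10): 30≡4 → E
Q(16)+N(13): 29≡3 → D
R(17)+A(0): 17 → R
T(19)+K(10): 29≡3 → D
A(0)+N(13): 13 → N
B(1)+A(0): 1 → B
A(0)+K(10): 10 → K
U(20)+N(13): 33≡7 → H
W(22)+A(0): 22 → W
V(21)+K(10): 31≡5 → F
M(12)+N(13): 25 → Z
F(5)+A(0): 5 → F
N(13)+K(10): 23 → X
S(18)+N(13): 31≡5 → F
S(18)+A(0): 18 → S

AEDRDNBKHWFZFXFS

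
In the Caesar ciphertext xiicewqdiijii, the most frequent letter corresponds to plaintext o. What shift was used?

The most frequent ciphertext letter is i (appears 6 times).
i is position 8; o is position 14.
Shift = -6≡20.

20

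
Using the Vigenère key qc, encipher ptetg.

Repeat the key across the message: qcqcq
p(15)+q(16): 31≡5 → f
t(19)+c(2): 21 → v
e(4)+q(16): 20 → u
t(19)+c(2): 21 → v
g(6)+q(16): 22 → w

fvuvw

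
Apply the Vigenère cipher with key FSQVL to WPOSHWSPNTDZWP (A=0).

BHENSBKFIEIRMK

Repeat the key across the message: FSQVLFSQVLFSQV
W(22)+F(5): 27≡1 → B
P(15)+S(18): 33≡7 → H
O(14)+Q(16): 30≡4 → E
S(18)+V(21): 39≡13 → N
H(7)+L(11): 18 → S
W(22)+F(5): 27≡1 → B
S(18)+S(18): 36≡10 → K
P(15)+Q(16): 31≡5 → F
N(13)+V(21): 34≡8 → I
T(19)+L(11): 30≡4 → E
D(3)+F(5): 8 → I
Z(25)+S(18): 43≡17 → R
W(22)+Q(16): 38≡12 → M
P(15)+V(21): 36≡10 → K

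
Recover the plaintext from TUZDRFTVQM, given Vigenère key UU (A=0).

ZAFJXLZBWS

Repeat the key across the ciphertext: UUUUUUUUUU
T(19)−U(20): -1≡25 → Z
U(20)−U(20): 0 → A
Z(25)−U(20): 5 → F
D(3)−U(20): -17≡9 → J
R(17)−U(20): -3≡23 → X
F(5)−U(20): -15≡11 → L
T(19)−U(20): -1≡25 → Z
V(21)−U(20): 1 → B
Q(16)−U(20): -4≡22 → W
M(12)−U(20): -8≡18 → S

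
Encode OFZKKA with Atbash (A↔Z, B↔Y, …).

LUAPPZ

O(14) → L(11)
F(5) → U(20)
Z(25) → A(0)
K(10) → P(15)
K(10) → P(15)
A(0) → Z(25)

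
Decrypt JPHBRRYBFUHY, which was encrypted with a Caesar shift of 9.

J(9): 9−9=0 → A
P(15): 15−9=6 → G
H(7): 7−9=-2≡24 → Y
B(1): 1−9=-8≡18 → S
R(17): 17−9=8 → I
R(17): 17−9=8 → I
Y(24): 24−9=15 → P
B(1): 1−9=-8≡18 → S
F(5): 5−9=-4≡22 → W
U(20): 20−9=11 → L
H(7): 7−9=-2≡24 → Y
Y(24): 24−9=15 → P

AGYSIIPSWLYP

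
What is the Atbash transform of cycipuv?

c(2) → x(23)
y(24) → b(1)
c(2) → x(23)
i(8) → r(17)
p(15) → k(10)
u(20) → f(5)
v(21) → e(4)

xbxrkfe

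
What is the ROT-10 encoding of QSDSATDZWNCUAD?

ACNCKDNJGXMEKN

Q(16): 16+10=26≡0 → A
S(18): 18+10=28≡2 → C
D(3): 3+10=13 → N
S(18): 18+10=28≡2 → C
A(0): 0+10=10 → K
T(19): 19+10=29≡3 → D
D(3): 3+10=13 → N
Z(25): 25+10=35≡9 → J
W(22): 22+10=32≡6 → G
N(13): 13+10=23 → X
C(2): 2+10=12 → M
U(20): 20+10=30≡4 → E
A(0): 0+10=10 → K
D(3): 3+10=13 → N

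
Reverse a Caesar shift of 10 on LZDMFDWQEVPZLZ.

BPTCVTMGULFPBP

L(11): 11−10=1 → B
Z(25): 25−10=15 → P
D(3): 3−10=-7≡19 → T
M(12): 12−10=2 → C
F(5): 5−10=-5≡21 → V
D(3): 3−10=-7≡19 → T
W(22): 22−10=12 → M
Q(16): 16−10=6 → G
E(4): 4−10=-6≡20 → U
V(21): 21−10=11 → L
P(15): 15−10=5 → F
Z(25): 25−10=15 → P
L(11): 11−10=1 → B
Z(25): 25−10=15 → P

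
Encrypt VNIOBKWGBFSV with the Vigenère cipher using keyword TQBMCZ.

Repeat the key across the message: TQBMCZTQBMCZ
V(21)+T(19): 40≡14 → O
N(13)+Q(16): 29≡3 → D
I(8)+B(1): 9 → J
O(14)+M(12): 26≡0 → A
B(1)+C(2): 3 → D
K(10)+Z(25): 35≡9 → J
W(22)+T(19): 41≡15 → P
G(6)+Q(16): 22 → W
B(1)+B(1): 2 → C
F(5)+M(12): 17 → R
S(18)+C(2): 20 → U
V(21)+Z(25): 46≡20 → U

ODJADJPWCRUU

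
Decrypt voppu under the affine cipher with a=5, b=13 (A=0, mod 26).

The inverse of 5 mod 26 is 21, since 5·21=105≡1. Apply D(y)=21·(y−13) mod 26:
v(21): 21·(21−13)=168≡12 → m
o(14): 21·(14−13)=21 → v
p(15): 21·(15−13)=42≡16 → q
p(15): 21·(15−13)=42≡16 → q
u(20): 21·(20−13)=147≡17 → r

mvqqr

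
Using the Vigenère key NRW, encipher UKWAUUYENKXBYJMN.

Repeat the key across the message: NRWNRWNRWNRWNRWN
U(20)+N(13): 33≡7 → H
K(10)+R(17): 27≡1 → B
W(22)+W(22): 44≡18 → S
A(0)+N(13): 13 → N
U(20)+R(17): 37≡11 → L
U(20)+W(22): 42≡16 → Q
Y(24)+N(13): 37≡11 → L
E(4)+R(17): 21 → V
N(13)+W(22): 35≡9 → J
K(10)+N(13): 23 → X
X(23)+R(17): 40≡14 → O
B(1)+W(22): 23 → X
Y(24)+N(13): 37≡11 → L
J(9)+R(17): 26≡0 → A
M(12)+W(22): 34≡8 → I
N(13)+N(13): 26≡0 → A

HBSNLQLVJXOXLAIA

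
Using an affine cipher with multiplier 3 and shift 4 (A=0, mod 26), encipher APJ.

A(0): 3·0+4=4 → E
P(15): 3·15+4=49≡23 → X
J(9): 3·9+4=31≡5 → F

EXF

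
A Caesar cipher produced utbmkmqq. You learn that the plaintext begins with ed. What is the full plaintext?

edlwuwaa

From the crib: u(20)−e(4)=16, so the shift is 16.
Subtract 16 from each ciphertext letter:
u(20): 20−16=4 → e
t(19): 19−16=3 → d
b(1): 1−16=-15≡11 → l
m(12): 12−16=-4≡22 → w
k(10): 10−16=-6≡20 → u
m(12): 12−16=-4≡22 → w
q(16): 16−16=0 → a
q(16): 16−16=0 → a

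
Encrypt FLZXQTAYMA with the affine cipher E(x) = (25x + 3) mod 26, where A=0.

F(5): 25·5+3=128≡24 → Y
L(11): 25·11+3=278≡18 → S
Z(25): 25·25+3=628≡4 → E
X(23): 25·23+3=578≡6 → G
Q(16): 25·16+3=403≡13 → N
T(19): 25·19+3=478≡10 → K
A(0): 25·0+3=3 → D
Y(24): 25·24+3=603≡5 → F
M(12): 25·12+3=303≡17 → R
A(0): 25·0+3=3 → D

YSEGNKDFRD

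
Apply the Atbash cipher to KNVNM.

K(10) → P(15)
N(13) → M(12)
V(21) → E(4)
N(13) → M(12)
M(12) → N(13)

PMEMN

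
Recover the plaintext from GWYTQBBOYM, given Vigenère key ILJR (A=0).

Repeat the key across the ciphertext: ILJRILJRIL
G(6)−I(8): -2≡24 → Y
W(22)−L(11): 11 → L
Y(24)−J(9): 15 → P
T(19)−R(17): 2 → C
Q(16)−I(8): 8 → I
B(1)−L(11): -10≡16 → Q
B(1)−J(9): -8≡18 → S
O(14)−R(17): -3≡23 → X
Y(24)−I(8): 16 → Q
M(12)−L(11): 1 → B

YLPCIQSXQB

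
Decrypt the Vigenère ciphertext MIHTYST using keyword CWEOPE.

Repeat the key across the ciphertext: CWEOPEC
M(12)−C(2): 10 → K
I(8)−W(22): -14≡12 → M
H(7)−E(4): 3 → D
T(19)−O(14): 5 → F
Y(24)−P(15): 9 → J
S(18)−E(4): 14 → O
T(19)−C(2): 17 → R

KMDFJOR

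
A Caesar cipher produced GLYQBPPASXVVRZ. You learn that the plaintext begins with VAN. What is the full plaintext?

VANFQEEPHMKKGO

From the crib: G(6)−V(21)=-15≡11, so the shift is 11.
Subtract 11 from each ciphertext letter:
G(6): 6−11=-5≡21 → V
L(11): 11−11=0 → A
Y(24): 24−11=13 → N
Q(16): 16−11=5 → F
B(1): 1−11=-10≡16 → Q
P(15): 15−11=4 → E
P(15): 15−11=4 → E
A(0): 0−11=-11≡15 → P
S(18): 18−11=7 → H
X(23): 23−11=12 → M
V(21): 21−11=10 → K
V(21): 21−11=10 → K
R(17): 17−11=6 → G
Z(25): 25−11=14 → O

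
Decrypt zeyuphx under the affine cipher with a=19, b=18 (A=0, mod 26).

zcowtjd

The inverse of 19 mod 26 is 11, since 19·11=209≡1. Apply D(y)=11·(y−18) mod 26:
z(25): 11·(25−18)=77≡25 → z
e(4): 11·(4−18)=-154≡2 → c
y(24): 11·(24−18)=66≡14 → o
u(20): 11·(20−18)=22 → w
p(15): 11·(15−18)=-33≡19 → t
h(7): 11·(7−18)=-121≡9 → j
x(23): 11·(23−18)=55≡3 → d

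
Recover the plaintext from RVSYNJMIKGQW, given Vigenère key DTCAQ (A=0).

OCQYXGTGKQND

Repeat the key across the ciphertext: DTCAQDTCAQDT
R(17)−D(3): 14 → O
V(21)−T(19): 2 → C
S(18)−C(2): 16 → Q
Y(24)−A(0): 24 → Y
N(13)−Q(16): -3≡23 → X
J(9)−D(3): 6 → G
M(12)−T(19): -7≡19 → T
I(8)−C(2): 6 → G
K(10)−A(0): 10 → K
G(6)−Q(16): -10≡16 → Q
Q(16)−D(3): 13 → N
W(22)−T(19): 3 → D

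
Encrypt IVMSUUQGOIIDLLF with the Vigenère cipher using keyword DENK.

LZZCXYDQRMVNOPS

Repeat the key across the message: DENKDENKDENKDEN
I(8)+D(3): 11 → L
V(21)+E(4): 25 → Z
M(12)+N(13): 25 → Z
S(18)+K(10): 28≡2 → C
U(20)+D(3): 23 → X
U(20)+E(4): 24 → Y
Q(16)+N(13): 29≡3 → D
G(6)+K(10): 16 → Q
O(14)+D(3): 17 → R
I(8)+E(4): 12 → M
I(8)+N(13): 21 → V
D(3)+K(10): 13 → N
L(11)+D(3): 14 → O
L(11)+E(4): 15 → P
F(5)+N(13): 18 → S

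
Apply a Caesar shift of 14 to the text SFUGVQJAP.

S(18): 18+14=32≡6 → G
F(5): 5+14=19 → T
U(20): 20+14=34≡8 → I
G(6): 6+14=20 → U
V(21): 21+14=35≡9 → J
Q(16): 16+14=30≡4 → E
J(9): 9+14=23 → X
A(0): 0+14=14 → O
P(15): 15+14=29≡3 → D

GTIUJEXOD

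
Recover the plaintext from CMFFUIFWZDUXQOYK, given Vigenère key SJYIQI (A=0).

KDHXEANNBVEPYFAC

Repeat the key across the ciphertext: SJYIQISJYIQISJYI
C(2)−S(18): -16≡10 → K
M(12)−J(9): 3 → D
F(5)−Y(24): -19≡7 → H
F(5)−I(8): -3≡23 → X
U(20)−Q(16): 4 → E
I(8)−I(8): 0 → A
F(5)−S(18): -13≡13 → N
W(22)−J(9): 13 → N
Z(25)−Y(24): 1 → B
D(3)−I(8): -5≡21 → V
U(20)−Q(16): 4 → E
X(23)−I(8): 15 → P
Q(16)−S(18): -2≡24 → Y
O(14)−J(9): 5 → F
Y(24)−Y(24): 0 → A
K(10)−I(8): 2 → C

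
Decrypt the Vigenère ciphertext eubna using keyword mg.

Repeat the key across the ciphertext: mgmgm
e(4)−m(12): -8≡18 → s
u(20)−g(6): 14 → o
b(1)−m(12): -11≡15 → p
n(13)−g(6): 7 → h
a(0)−m(12): -12≡14 → o

sopho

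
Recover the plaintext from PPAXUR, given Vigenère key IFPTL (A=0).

Repeat the key across the ciphertext: IFPTLI
P(15)−I(8): 7 → H
P(15)−F(5): 10 → K
A(0)−P(15): -15≡11 → L
X(23)−T(19): 4 → E
U(20)−L(11): 9 → J
R(17)−I(8): 9 → J

HKLEJJ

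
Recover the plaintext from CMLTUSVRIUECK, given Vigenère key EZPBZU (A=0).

YNWSVYRSTTFIG

Repeat the key across the ciphertext: EZPBZUEZPBZUE
C(2)−E(4): -2≡24 → Y
M(12)−Z(25): -13≡13 → N
L(11)−P(15): -4≡22 → W
T(19)−B(1): 18 → S
U(20)−Z(25): -5≡21 → V
S(18)−U(20): -2≡24 → Y
V(21)−E(4): 17 → R
R(17)−Z(25): -8≡18 → S
I(8)−P(15): -7≡19 → T
U(20)−B(1): 19 → T
E(4)−Z(25): -21≡5 → F
C(2)−U(20): -18≡8 → I
K(10)−E(4): 6 → G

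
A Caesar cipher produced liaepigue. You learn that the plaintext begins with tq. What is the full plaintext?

From the crib: l(11)−t(19)=-8≡18, so the shift is 18.
Subtract 18 from each ciphertext letter:
l(11): 11−18=-7≡19 → t
i(8): 8−18=-10≡16 → q
a(0): 0−18=-18≡8 → i
e(4): 4−18=-14≡12 → m
p(15): 15−18=-3≡23 → x
i(8): 8−18=-10≡16 → q
g(6): 6−18=-12≡14 → o
u(20): 20−18=2 → c
e(4): 4−18=-14≡12 → m

tqimxqocm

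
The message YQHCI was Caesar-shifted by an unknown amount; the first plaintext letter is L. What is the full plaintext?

LDUPV

From the crib: Y(24)−L(11)=13, so the shift is 13.
Subtract 13 from each ciphertext letter:
Y(24): 24−13=11 → L
Q(16): 16−13=3 → D
H(7): 7−13=-6≡20 → U
C(2): 2−13=-11≡15 → P
I(8): 8−13=-5≡21 → V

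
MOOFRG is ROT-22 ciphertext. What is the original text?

M(12): 12−22=-10≡16 → Q
O(14): 14−22=-8≡18 → S
O(14): 14−22=-8≡18 → S
F(5): 5−22=-17≡9 → J
R(17): 17−22=-5≡21 → V
G(6): 6−22=-16≡10 → K

QSSJVK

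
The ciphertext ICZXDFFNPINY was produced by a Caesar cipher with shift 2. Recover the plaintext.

GAXVBDDLNGLW

I(8): 8−2=6 → G
C(2): 2−2=0 → A
Z(25): 25−2=23 → X
X(23): 23−2=21 → V
D(3): 3−2=1 → B
F(5): 5−2=3 → D
F(5): 5−2=3 → D
N(13): 13−2=11 → L
P(15): 15−2=13 → N
I(8): 8−2=6 → G
N(13): 13−2=11 → L
Y(24): 24−2=22 → W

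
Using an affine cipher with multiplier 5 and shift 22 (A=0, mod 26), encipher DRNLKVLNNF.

LDJZUXZJJV

D(3): 5·3+22=37≡11 → L
R(17): 5·17+22=107≡3 → D
N(13): 5·13+22=87≡9 → J
L(11): 5·11+22=77≡25 → Z
K(10): 5·10+22=72≡20 → U
V(21): 5·21+22=127≡23 → X
L(11): 5·11+22=77≡25 → Z
N(13): 5·13+22=87≡9 → J
N(13): 5·13+22=87≡9 → J
F(5): 5·5+22=47≡21 → V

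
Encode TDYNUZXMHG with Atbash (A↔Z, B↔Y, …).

T(19) → G(6)
D(3) → W(22)
Y(24) → B(1)
N(13) → M(12)
U(20) → F(5)
Z(25) → A(0)
X(23) → C(2)
M(12) → N(13)
H(7) → S(18)
G(6) → T(19)

GWBMFACNST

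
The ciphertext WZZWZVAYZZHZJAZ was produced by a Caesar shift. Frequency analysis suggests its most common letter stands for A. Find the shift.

25

The most frequent ciphertext letter is Z (appears 7 times).
Z is position 25; A is position 0.
Shift = 25.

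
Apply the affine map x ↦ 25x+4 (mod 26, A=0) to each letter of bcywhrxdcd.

dcgixnhbcb

b(1): 25·1+4=29≡3 → d
c(2): 25·2+4=54≡2 → c
y(24): 25·24+4=604≡6 → g
w(22): 25·22+4=554≡8 → i
h(7): 25·7+4=179≡23 → x
r(17): 25·17+4=429≡13 → n
x(23): 25·23+4=579≡7 → h
d(3): 25·3+4=79≡1 → b
c(2): 25·2+4=54≡2 → c
d(3): 25·3+4=79≡1 → b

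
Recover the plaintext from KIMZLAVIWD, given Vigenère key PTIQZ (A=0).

Repeat the key across the ciphertext: PTIQZPTIQZ
K(10)−P(15): -5≡21 → V
I(8)−T(19): -11≡15 → P
M(12)−I(8): 4 → E
Z(25)−Q(16): 9 → J
L(11)−Z(25): -14≡12 → M
A(0)−P(15): -15≡11 → L
V(21)−T(19): 2 → C
I(8)−I(8): 0 → A
W(22)−Q(16): 6 → G
D(3)−Z(25): -22≡4 → E

VPEJMLCAGE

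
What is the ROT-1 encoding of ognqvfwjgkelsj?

o(14): 14+1=15 → p
g(6): 6+1=7 → h
n(13): 13+1=14 → o
q(16): 16+1=17 → r
v(21): 21+1=22 → w
f(5): 5+1=6 → g
w(22): 22+1=23 → x
j(9): 9+1=10 → k
g(6): 6+1=7 → h
k(10): 10+1=11 → l
e(4): 4+1=5 → f
l(11): 11+1=12 → m
s(18): 18+1=19 → t
j(9): 9+1=10 → k

phorwgxkhlfmtk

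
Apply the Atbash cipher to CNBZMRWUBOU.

XMYANIDFYLF

C(2) → X(23)
N(13) → M(12)
B(1) → Y(24)
Z(25) → A(0)
M(12) → N(13)
R(17) → I(8)
W(22) → D(3)
U(20) → F(5)
B(1) → Y(24)
O(14) → L(11)
U(20) → F(5)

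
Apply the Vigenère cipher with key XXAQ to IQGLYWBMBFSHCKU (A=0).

FNGBVTBCYCSXZHU

Repeat the key across the message: XXAQXXAQXXAQXXA
I(8)+X(23): 31≡5 → F
Q(16)+X(23): 39≡13 → N
G(6)+A(0): 6 → G
L(11)+Q(16): 27≡1 → B
Y(24)+X(23): 47≡21 → V
W(22)+X(23): 45≡19 → T
B(1)+A(0): 1 → B
M(12)+Q(16): 28≡2 → C
B(1)+X(23): 24 → Y
F(5)+X(23): 28≡2 → C
S(18)+A(0): 18 → S
H(7)+Q(16): 23 → X
C(2)+X(23): 25 → Z
K(10)+X(23): 33≡7 → H
U(20)+A(0): 20 → U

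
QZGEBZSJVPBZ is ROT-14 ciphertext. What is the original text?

CLSQNLEVHBNL

Q(16): 16−14=2 → C
Z(25): 25−14=11 → L
G(6): 6−14=-8≡18 → S
E(4): 4−14=-10≡16 → Q
B(1): 1−14=-13≡13 → N
Z(25): 25−14=11 → L
S(18): 18−14=4 → E
J(9): 9−14=-5≡21 → V
V(21): 21−14=7 → H
P(15): 15−14=1 → B
B(1): 1−14=-13≡13 → N
Z(25): 25−14=11 → L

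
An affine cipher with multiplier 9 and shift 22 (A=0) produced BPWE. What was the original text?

The inverse of 9 mod 26 is 3, since 9·3=27≡1. Apply D(y)=3·(y−22) mod 26:
B(1): 3·(1−22)=-63≡15 → P
P(15): 3·(15−22)=-21≡5 → F
W(22): 3·(22−22)=0 → A
E(4): 3·(4−22)=-54≡24 → Y

PFAY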